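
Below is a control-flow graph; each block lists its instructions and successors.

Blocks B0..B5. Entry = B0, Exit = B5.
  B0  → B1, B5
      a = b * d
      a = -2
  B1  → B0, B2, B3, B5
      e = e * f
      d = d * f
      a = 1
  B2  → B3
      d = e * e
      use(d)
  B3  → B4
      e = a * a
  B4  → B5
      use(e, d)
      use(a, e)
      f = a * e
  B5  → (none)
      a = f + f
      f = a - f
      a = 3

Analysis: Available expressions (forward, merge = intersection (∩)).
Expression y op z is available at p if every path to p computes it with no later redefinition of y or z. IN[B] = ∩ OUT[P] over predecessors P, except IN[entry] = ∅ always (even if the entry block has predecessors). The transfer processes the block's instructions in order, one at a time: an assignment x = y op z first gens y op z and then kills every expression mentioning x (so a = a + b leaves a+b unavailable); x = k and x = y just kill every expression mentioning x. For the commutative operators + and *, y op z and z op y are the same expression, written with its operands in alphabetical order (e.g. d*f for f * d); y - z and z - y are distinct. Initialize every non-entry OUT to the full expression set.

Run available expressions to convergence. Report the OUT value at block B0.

Per-block solution:
  B0:   IN={}   OUT={b*d}
  B1:   IN={b*d}   OUT={}
  B2:   IN={}   OUT={e*e}
  B3:   IN={}   OUT={a*a}
  B4:   IN={a*a}   OUT={a*a, a*e}
  B5:   IN={}   OUT={}

Merge at B0 (entry node, so the boundary value {} is joined with the incoming edge(s)): IN[B0] = {} ∩ OUT[B1] = {}
Applying B0's transfer function to that IN value gives OUT[B0] (row B0 above).

Answer: {b*d}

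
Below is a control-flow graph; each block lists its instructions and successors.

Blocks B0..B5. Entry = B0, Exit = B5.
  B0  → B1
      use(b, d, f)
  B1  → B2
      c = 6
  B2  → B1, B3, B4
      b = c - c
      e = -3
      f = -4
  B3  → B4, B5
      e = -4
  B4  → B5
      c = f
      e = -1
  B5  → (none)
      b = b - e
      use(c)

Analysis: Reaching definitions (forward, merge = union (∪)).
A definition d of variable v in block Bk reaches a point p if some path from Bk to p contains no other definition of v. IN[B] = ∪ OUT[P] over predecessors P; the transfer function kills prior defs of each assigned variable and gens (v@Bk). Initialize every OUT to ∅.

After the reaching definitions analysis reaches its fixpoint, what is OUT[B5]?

Converged values:
  B0:  IN={}  OUT={}
  B1:  IN={b@B2, c@B1, e@B2, f@B2}  OUT={b@B2, c@B1, e@B2, f@B2}
  B2:  IN={b@B2, c@B1, e@B2, f@B2}  OUT={b@B2, c@B1, e@B2, f@B2}
  B3:  IN={b@B2, c@B1, e@B2, f@B2}  OUT={b@B2, c@B1, e@B3, f@B2}
  B4:  IN={b@B2, c@B1, e@B2, e@B3, f@B2}  OUT={b@B2, c@B4, e@B4, f@B2}
  B5:  IN={b@B2, c@B1, c@B4, e@B3, e@B4, f@B2}  OUT={b@B5, c@B1, c@B4, e@B3, e@B4, f@B2}

Merge at B5: IN[B5] = OUT[B3] ⊔ OUT[B4] = {b@B2, c@B1, c@B4, e@B3, e@B4, f@B2}
Applying B5's transfer function to that IN value gives OUT[B5] (row B5 above).

Answer: {b@B5, c@B1, c@B4, e@B3, e@B4, f@B2}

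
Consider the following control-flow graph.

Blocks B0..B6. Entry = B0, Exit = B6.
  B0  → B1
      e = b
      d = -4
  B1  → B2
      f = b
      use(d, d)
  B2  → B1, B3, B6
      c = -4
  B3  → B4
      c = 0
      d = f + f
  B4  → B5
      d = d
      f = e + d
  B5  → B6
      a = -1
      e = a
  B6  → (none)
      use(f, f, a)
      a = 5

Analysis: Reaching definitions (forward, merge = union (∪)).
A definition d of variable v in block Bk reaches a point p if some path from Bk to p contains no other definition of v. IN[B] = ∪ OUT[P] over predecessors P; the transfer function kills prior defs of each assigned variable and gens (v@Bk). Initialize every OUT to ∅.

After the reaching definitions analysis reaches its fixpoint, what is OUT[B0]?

Answer: {d@B0, e@B0}

Working:
Per-block solution:
  B0: | IN={} | OUT={d@B0, e@B0}
  B1: | IN={c@B2, d@B0, e@B0, f@B1} | OUT={c@B2, d@B0, e@B0, f@B1}
  B2: | IN={c@B2, d@B0, e@B0, f@B1} | OUT={c@B2, d@B0, e@B0, f@B1}
  B3: | IN={c@B2, d@B0, e@B0, f@B1} | OUT={c@B3, d@B3, e@B0, f@B1}
  B4: | IN={c@B3, d@B3, e@B0, f@B1} | OUT={c@B3, d@B4, e@B0, f@B4}
  B5: | IN={c@B3, d@B4, e@B0, f@B4} | OUT={a@B5, c@B3, d@B4, e@B5, f@B4}
  B6: | IN={a@B5, c@B2, c@B3, d@B0, d@B4, e@B0, e@B5, f@B1, f@B4} | OUT={a@B6, c@B2, c@B3, d@B0, d@B4, e@B0, e@B5, f@B1, f@B4}

B0 is the boundary node: IN[B0] = {}
Applying B0's transfer function to that IN value gives OUT[B0] (row B0 above).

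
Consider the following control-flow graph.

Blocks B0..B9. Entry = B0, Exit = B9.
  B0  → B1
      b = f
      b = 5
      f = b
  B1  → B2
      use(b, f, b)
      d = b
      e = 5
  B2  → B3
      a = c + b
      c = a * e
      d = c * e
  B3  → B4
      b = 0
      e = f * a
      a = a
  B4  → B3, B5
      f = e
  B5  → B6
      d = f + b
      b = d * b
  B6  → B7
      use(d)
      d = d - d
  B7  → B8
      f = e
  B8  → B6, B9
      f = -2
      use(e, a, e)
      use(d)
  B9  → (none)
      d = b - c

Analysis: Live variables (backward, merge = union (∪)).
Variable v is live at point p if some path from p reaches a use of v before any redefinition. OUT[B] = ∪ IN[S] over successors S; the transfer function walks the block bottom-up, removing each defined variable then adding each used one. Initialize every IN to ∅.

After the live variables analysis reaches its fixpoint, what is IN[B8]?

Answer: {a, b, c, d, e}

Trace:
Fixpoint table:
  B0: | IN={c, f} | OUT={b, c, f}
  B1: | IN={b, c, f} | OUT={b, c, e, f}
  B2: | IN={b, c, e, f} | OUT={a, c, f}
  B3: | IN={a, c, f} | OUT={a, b, c, e}
  B4: | IN={a, b, c, e} | OUT={a, b, c, e, f}
  B5: | IN={a, b, c, e, f} | OUT={a, b, c, d, e}
  B6: | IN={a, b, c, d, e} | OUT={a, b, c, d, e}
  B7: | IN={a, b, c, d, e} | OUT={a, b, c, d, e}
  B8: | IN={a, b, c, d, e} | OUT={a, b, c, d, e}
  B9: | IN={b, c} | OUT={}

Merge at B8: OUT[B8] = IN[B6] ⊔ IN[B9] = {a, b, c, d, e}
Applying B8's transfer function to that OUT value gives IN[B8] (row B8 above).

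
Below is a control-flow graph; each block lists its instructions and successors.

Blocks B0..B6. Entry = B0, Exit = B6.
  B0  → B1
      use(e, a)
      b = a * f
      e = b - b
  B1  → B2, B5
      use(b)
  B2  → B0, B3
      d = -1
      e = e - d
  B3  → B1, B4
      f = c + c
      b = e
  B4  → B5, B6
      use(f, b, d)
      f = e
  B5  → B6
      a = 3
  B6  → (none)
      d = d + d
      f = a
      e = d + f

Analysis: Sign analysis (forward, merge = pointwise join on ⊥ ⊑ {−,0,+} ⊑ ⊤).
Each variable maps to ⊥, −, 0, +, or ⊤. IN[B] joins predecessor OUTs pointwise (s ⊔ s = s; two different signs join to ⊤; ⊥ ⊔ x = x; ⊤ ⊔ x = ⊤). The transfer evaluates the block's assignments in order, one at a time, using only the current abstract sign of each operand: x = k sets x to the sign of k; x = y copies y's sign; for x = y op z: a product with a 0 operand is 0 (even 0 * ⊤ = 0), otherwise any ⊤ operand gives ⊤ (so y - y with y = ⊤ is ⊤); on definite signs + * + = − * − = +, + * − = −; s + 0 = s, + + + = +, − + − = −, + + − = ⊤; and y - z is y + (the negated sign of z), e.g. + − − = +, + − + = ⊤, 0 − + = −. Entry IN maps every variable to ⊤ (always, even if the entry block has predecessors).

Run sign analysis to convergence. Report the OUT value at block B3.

Answer: {a: ⊤, b: ⊤, c: ⊤, d: -, e: ⊤, f: ⊤}

Working:
Fixpoint table:
  B0:   IN=(all ⊤)   OUT=(all ⊤)
  B1:   IN=(all ⊤)   OUT=(all ⊤)
  B2:   IN=(all ⊤)   OUT={d:-; rest ⊤}
  B3:   IN={d:-; rest ⊤}   OUT={d:-; rest ⊤}
  B4:   IN={d:-; rest ⊤}   OUT={d:-; rest ⊤}
  B5:   IN=(all ⊤)   OUT={a:+; rest ⊤}
  B6:   IN=(all ⊤)   OUT=(all ⊤)

Merge at B3: IN[B3] = OUT[B2] = {a: ⊤, b: ⊤, c: ⊤, d: -, e: ⊤, f: ⊤}
Applying B3's transfer function to that IN value gives OUT[B3] (row B3 above).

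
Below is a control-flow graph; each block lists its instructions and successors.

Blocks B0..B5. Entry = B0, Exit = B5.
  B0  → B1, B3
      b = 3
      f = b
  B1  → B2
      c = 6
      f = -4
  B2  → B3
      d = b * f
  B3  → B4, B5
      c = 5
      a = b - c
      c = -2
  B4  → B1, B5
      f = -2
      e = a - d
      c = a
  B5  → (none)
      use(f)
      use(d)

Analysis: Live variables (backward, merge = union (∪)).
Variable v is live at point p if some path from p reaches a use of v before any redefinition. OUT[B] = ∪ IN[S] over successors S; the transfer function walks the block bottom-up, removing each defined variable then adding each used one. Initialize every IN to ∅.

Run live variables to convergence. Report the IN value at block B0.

Per-block solution:
  B0:  IN={d}  OUT={b, d, f}
  B1:  IN={b}  OUT={b, f}
  B2:  IN={b, f}  OUT={b, d, f}
  B3:  IN={b, d, f}  OUT={a, b, d, f}
  B4:  IN={a, b, d}  OUT={b, d, f}
  B5:  IN={d, f}  OUT={}

Merge at B0: OUT[B0] = IN[B1] ⊔ IN[B3] = {b, d, f}
Applying B0's transfer function to that OUT value gives IN[B0] (row B0 above).

Answer: {d}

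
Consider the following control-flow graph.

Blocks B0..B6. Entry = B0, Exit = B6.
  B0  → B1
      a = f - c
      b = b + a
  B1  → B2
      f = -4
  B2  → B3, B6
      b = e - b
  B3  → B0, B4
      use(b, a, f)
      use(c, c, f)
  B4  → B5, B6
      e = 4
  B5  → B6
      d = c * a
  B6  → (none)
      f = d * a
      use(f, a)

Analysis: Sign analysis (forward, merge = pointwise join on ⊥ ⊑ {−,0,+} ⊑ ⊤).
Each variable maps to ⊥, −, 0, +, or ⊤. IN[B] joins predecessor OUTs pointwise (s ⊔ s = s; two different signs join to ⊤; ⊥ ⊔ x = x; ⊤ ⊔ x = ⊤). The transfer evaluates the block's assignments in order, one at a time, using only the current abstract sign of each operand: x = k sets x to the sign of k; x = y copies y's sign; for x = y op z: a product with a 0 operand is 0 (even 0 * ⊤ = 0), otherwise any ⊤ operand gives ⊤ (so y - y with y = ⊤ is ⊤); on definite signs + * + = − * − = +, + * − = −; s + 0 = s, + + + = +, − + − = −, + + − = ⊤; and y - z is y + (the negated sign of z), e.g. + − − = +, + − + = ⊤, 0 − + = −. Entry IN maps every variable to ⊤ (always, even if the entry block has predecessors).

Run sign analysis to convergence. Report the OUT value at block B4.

Fixpoint table:
  B0:  IN=(all ⊤)  OUT=(all ⊤)
  B1:  IN=(all ⊤)  OUT={f:-; rest ⊤}
  B2:  IN={f:-; rest ⊤}  OUT={f:-; rest ⊤}
  B3:  IN={f:-; rest ⊤}  OUT={f:-; rest ⊤}
  B4:  IN={f:-; rest ⊤}  OUT={e:+, f:-; rest ⊤}
  B5:  IN={e:+, f:-; rest ⊤}  OUT={e:+, f:-; rest ⊤}
  B6:  IN={f:-; rest ⊤}  OUT=(all ⊤)

Merge at B4: IN[B4] = OUT[B3] = {a: ⊤, b: ⊤, c: ⊤, d: ⊤, e: ⊤, f: -}
Applying B4's transfer function to that IN value gives OUT[B4] (row B4 above).

Answer: {a: ⊤, b: ⊤, c: ⊤, d: ⊤, e: +, f: -}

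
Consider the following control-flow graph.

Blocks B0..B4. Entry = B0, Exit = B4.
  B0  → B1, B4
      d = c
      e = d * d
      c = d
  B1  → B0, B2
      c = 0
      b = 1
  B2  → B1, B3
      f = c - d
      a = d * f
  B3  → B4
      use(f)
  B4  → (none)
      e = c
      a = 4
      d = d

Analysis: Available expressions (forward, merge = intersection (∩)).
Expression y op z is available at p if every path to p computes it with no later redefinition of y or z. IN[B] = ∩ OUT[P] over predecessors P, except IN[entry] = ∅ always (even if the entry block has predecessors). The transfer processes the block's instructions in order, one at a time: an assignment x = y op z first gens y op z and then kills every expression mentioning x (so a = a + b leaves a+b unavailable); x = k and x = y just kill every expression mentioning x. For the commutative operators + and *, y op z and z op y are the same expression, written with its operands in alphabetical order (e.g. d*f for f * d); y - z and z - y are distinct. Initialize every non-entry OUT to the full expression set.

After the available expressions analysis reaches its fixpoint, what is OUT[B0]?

Answer: {d*d}

Trace:
Converged values:
  B0:   IN={}   OUT={d*d}
  B1:   IN={d*d}   OUT={d*d}
  B2:   IN={d*d}   OUT={c-d, d*d, d*f}
  B3:   IN={c-d, d*d, d*f}   OUT={c-d, d*d, d*f}
  B4:   IN={d*d}   OUT={}

Merge at B0 (entry node, so the boundary value {} is joined with the incoming edge(s)): IN[B0] = {} ∩ OUT[B1] = {}
Applying B0's transfer function to that IN value gives OUT[B0] (row B0 above).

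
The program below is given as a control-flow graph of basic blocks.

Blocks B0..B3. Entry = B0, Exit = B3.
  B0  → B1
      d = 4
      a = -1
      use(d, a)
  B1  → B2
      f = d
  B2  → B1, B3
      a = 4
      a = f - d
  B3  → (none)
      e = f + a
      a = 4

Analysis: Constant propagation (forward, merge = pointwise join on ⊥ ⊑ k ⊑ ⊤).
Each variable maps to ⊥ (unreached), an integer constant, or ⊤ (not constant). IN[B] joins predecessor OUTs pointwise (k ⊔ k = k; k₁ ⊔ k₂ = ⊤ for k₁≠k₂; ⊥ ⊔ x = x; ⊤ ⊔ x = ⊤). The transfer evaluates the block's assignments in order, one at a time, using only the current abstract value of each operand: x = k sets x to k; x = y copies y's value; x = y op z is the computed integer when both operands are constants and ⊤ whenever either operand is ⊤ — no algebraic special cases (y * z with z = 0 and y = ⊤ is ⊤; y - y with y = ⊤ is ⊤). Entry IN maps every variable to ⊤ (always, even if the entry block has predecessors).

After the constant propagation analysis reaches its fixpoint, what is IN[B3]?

Fixpoint table:
  B0:   IN=(all ⊤)   OUT={a:-1, d:4; rest ⊤}
  B1:   IN={d:4; rest ⊤}   OUT={d:4, f:4; rest ⊤}
  B2:   IN={d:4, f:4; rest ⊤}   OUT={a:0, d:4, f:4; rest ⊤}
  B3:   IN={a:0, d:4, f:4; rest ⊤}   OUT={a:4, d:4, e:4, f:4; rest ⊤}

Merge at B3: IN[B3] = OUT[B2] = {a: 0, b: ⊤, c: ⊤, d: 4, e: ⊤, f: 4}

Answer: {a: 0, b: ⊤, c: ⊤, d: 4, e: ⊤, f: 4}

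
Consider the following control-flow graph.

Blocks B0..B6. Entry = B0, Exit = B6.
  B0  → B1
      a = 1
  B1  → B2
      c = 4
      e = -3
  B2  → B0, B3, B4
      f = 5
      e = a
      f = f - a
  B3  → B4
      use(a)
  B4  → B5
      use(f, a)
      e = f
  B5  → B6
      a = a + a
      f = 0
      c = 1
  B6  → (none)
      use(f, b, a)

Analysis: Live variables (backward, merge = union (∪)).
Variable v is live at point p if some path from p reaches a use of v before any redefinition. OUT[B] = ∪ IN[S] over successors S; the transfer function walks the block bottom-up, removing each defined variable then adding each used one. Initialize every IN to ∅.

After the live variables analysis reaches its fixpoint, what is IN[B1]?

Converged values:
  B0:   IN={b}   OUT={a, b}
  B1:   IN={a, b}   OUT={a, b}
  B2:   IN={a, b}   OUT={a, b, f}
  B3:   IN={a, b, f}   OUT={a, b, f}
  B4:   IN={a, b, f}   OUT={a, b}
  B5:   IN={a, b}   OUT={a, b, f}
  B6:   IN={a, b, f}   OUT={}

Merge at B1: OUT[B1] = IN[B2] = {a, b}
Applying B1's transfer function to that OUT value gives IN[B1] (row B1 above).

Answer: {a, b}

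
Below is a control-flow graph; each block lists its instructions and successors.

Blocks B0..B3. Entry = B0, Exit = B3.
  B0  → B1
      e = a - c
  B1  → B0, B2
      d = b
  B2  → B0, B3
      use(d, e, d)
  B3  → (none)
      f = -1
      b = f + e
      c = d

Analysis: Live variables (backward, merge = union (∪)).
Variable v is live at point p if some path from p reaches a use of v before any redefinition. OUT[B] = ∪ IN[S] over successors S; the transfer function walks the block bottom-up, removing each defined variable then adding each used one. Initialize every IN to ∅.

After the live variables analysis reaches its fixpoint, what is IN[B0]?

Per-block solution:
  B0: | IN={a, b, c} | OUT={a, b, c, e}
  B1: | IN={a, b, c, e} | OUT={a, b, c, d, e}
  B2: | IN={a, b, c, d, e} | OUT={a, b, c, d, e}
  B3: | IN={d, e} | OUT={}

Merge at B0: OUT[B0] = IN[B1] = {a, b, c, e}
Applying B0's transfer function to that OUT value gives IN[B0] (row B0 above).

Answer: {a, b, c}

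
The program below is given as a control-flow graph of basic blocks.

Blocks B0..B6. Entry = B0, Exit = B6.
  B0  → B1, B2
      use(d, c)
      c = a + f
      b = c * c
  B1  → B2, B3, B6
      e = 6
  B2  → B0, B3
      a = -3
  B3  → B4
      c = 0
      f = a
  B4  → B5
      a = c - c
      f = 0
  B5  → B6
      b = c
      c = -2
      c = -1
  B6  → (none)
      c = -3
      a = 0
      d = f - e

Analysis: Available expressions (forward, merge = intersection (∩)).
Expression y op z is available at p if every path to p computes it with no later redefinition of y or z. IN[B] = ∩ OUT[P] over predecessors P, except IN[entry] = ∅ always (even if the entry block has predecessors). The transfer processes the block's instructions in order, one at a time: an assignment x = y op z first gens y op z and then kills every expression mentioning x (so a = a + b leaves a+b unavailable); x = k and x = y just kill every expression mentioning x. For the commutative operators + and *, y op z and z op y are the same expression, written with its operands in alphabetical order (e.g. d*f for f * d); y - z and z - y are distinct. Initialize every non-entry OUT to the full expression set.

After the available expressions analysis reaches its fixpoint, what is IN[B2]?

Answer: {a+f, c*c}

Derivation:
Fixpoint table:
  B0: | IN={} | OUT={a+f, c*c}
  B1: | IN={a+f, c*c} | OUT={a+f, c*c}
  B2: | IN={a+f, c*c} | OUT={c*c}
  B3: | IN={c*c} | OUT={}
  B4: | IN={} | OUT={c-c}
  B5: | IN={c-c} | OUT={}
  B6: | IN={} | OUT={f-e}

Merge at B2: IN[B2] = OUT[B0] ∩ OUT[B1] = {a+f, c*c}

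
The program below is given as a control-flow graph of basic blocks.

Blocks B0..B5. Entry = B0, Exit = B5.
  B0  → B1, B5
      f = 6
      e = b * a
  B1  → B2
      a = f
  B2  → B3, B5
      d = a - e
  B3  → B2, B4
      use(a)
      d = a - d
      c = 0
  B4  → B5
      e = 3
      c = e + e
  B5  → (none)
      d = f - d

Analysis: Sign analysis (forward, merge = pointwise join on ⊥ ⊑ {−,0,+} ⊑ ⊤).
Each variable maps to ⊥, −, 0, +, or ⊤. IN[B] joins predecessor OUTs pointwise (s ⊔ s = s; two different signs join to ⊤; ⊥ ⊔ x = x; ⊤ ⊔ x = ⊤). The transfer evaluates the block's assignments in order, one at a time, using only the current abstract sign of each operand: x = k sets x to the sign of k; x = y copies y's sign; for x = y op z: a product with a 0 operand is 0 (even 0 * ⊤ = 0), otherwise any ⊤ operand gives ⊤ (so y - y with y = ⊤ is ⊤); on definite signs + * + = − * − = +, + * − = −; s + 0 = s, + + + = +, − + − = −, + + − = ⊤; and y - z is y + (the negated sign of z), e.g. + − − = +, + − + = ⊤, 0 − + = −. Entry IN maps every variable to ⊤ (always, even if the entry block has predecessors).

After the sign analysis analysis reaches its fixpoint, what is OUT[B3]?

Answer: {a: +, b: ⊤, c: 0, d: ⊤, e: ⊤, f: +}

Derivation:
Per-block solution:
  B0:  IN=(all ⊤)  OUT={f:+; rest ⊤}
  B1:  IN={f:+; rest ⊤}  OUT={a:+, f:+; rest ⊤}
  B2:  IN={a:+, f:+; rest ⊤}  OUT={a:+, f:+; rest ⊤}
  B3:  IN={a:+, f:+; rest ⊤}  OUT={a:+, c:0, f:+; rest ⊤}
  B4:  IN={a:+, c:0, f:+; rest ⊤}  OUT={a:+, c:+, e:+, f:+; rest ⊤}
  B5:  IN={f:+; rest ⊤}  OUT={f:+; rest ⊤}

Merge at B3: IN[B3] = OUT[B2] = {a: +, b: ⊤, c: ⊤, d: ⊤, e: ⊤, f: +}
Applying B3's transfer function to that IN value gives OUT[B3] (row B3 above).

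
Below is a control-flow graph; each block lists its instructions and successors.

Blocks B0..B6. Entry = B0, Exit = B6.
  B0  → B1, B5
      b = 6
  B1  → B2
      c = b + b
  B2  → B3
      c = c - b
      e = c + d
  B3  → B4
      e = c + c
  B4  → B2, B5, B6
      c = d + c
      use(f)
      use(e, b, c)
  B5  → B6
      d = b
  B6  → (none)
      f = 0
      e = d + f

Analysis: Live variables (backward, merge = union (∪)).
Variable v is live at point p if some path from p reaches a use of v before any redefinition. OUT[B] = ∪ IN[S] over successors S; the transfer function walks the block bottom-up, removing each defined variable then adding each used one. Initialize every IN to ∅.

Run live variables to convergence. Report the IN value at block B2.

Answer: {b, c, d, f}

Working:
Converged values:
  B0:  IN={d, f}  OUT={b, d, f}
  B1:  IN={b, d, f}  OUT={b, c, d, f}
  B2:  IN={b, c, d, f}  OUT={b, c, d, f}
  B3:  IN={b, c, d, f}  OUT={b, c, d, e, f}
  B4:  IN={b, c, d, e, f}  OUT={b, c, d, f}
  B5:  IN={b}  OUT={d}
  B6:  IN={d}  OUT={}

Merge at B2: OUT[B2] = IN[B3] = {b, c, d, f}
Applying B2's transfer function to that OUT value gives IN[B2] (row B2 above).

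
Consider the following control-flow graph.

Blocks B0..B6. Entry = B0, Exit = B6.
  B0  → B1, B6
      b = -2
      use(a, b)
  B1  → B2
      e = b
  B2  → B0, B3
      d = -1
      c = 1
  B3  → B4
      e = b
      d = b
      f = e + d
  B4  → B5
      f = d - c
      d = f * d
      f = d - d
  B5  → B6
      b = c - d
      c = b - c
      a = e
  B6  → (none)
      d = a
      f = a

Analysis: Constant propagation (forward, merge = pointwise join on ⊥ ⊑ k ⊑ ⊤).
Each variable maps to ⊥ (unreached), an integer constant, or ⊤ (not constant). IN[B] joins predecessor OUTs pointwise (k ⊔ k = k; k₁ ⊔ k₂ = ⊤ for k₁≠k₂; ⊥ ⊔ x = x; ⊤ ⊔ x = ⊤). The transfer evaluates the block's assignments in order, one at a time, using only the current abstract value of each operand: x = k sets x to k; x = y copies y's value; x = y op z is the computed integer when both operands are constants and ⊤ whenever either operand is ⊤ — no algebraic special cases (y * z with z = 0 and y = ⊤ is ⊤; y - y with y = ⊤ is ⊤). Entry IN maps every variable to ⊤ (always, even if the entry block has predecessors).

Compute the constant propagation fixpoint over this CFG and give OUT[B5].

Fixpoint table:
  B0: | IN=(all ⊤) | OUT={b:-2; rest ⊤}
  B1: | IN={b:-2; rest ⊤} | OUT={b:-2, e:-2; rest ⊤}
  B2: | IN={b:-2, e:-2; rest ⊤} | OUT={b:-2, c:1, d:-1, e:-2; rest ⊤}
  B3: | IN={b:-2, c:1, d:-1, e:-2; rest ⊤} | OUT={b:-2, c:1, d:-2, e:-2, f:-4; rest ⊤}
  B4: | IN={b:-2, c:1, d:-2, e:-2, f:-4; rest ⊤} | OUT={b:-2, c:1, d:6, e:-2, f:0; rest ⊤}
  B5: | IN={b:-2, c:1, d:6, e:-2, f:0; rest ⊤} | OUT={a:-2, b:-5, c:-6, d:6, e:-2, f:0; rest ⊤}
  B6: | IN=(all ⊤) | OUT=(all ⊤)

Merge at B5: IN[B5] = OUT[B4] = {a: ⊤, b: -2, c: 1, d: 6, e: -2, f: 0}
Applying B5's transfer function to that IN value gives OUT[B5] (row B5 above).

Answer: {a: -2, b: -5, c: -6, d: 6, e: -2, f: 0}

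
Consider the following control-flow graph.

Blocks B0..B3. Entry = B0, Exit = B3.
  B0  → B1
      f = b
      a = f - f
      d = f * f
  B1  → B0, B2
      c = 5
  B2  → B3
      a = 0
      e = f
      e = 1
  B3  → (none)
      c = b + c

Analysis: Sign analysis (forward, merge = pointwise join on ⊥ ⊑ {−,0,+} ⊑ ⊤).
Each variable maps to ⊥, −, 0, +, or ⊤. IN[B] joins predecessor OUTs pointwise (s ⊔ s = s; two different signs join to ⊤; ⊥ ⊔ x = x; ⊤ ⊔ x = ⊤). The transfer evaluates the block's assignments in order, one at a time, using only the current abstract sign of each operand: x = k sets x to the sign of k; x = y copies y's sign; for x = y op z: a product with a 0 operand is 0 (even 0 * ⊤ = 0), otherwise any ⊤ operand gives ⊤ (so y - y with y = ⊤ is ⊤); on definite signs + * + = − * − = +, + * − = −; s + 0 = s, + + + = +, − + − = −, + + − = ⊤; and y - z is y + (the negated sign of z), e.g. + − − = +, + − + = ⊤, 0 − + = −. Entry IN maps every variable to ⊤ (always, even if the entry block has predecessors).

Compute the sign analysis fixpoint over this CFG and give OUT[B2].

Answer: {a: 0, b: ⊤, c: +, d: ⊤, e: +, f: ⊤}

Trace:
Fixpoint table:
  B0: | IN=(all ⊤) | OUT=(all ⊤)
  B1: | IN=(all ⊤) | OUT={c:+; rest ⊤}
  B2: | IN={c:+; rest ⊤} | OUT={a:0, c:+, e:+; rest ⊤}
  B3: | IN={a:0, c:+, e:+; rest ⊤} | OUT={a:0, e:+; rest ⊤}

Merge at B2: IN[B2] = OUT[B1] = {a: ⊤, b: ⊤, c: +, d: ⊤, e: ⊤, f: ⊤}
Applying B2's transfer function to that IN value gives OUT[B2] (row B2 above).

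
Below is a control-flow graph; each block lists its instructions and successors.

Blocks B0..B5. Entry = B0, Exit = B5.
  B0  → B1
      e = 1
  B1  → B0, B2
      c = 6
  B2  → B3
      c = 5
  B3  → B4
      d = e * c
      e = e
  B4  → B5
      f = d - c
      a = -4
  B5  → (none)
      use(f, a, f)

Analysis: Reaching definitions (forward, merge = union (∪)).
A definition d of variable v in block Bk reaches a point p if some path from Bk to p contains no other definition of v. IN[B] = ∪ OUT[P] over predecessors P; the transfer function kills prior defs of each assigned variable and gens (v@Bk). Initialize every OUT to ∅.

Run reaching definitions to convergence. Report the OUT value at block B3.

Converged values:
  B0:   IN={c@B1, e@B0}   OUT={c@B1, e@B0}
  B1:   IN={c@B1, e@B0}   OUT={c@B1, e@B0}
  B2:   IN={c@B1, e@B0}   OUT={c@B2, e@B0}
  B3:   IN={c@B2, e@B0}   OUT={c@B2, d@B3, e@B3}
  B4:   IN={c@B2, d@B3, e@B3}   OUT={a@B4, c@B2, d@B3, e@B3, f@B4}
  B5:   IN={a@B4, c@B2, d@B3, e@B3, f@B4}   OUT={a@B4, c@B2, d@B3, e@B3, f@B4}

Merge at B3: IN[B3] = OUT[B2] = {c@B2, e@B0}
Applying B3's transfer function to that IN value gives OUT[B3] (row B3 above).

Answer: {c@B2, d@B3, e@B3}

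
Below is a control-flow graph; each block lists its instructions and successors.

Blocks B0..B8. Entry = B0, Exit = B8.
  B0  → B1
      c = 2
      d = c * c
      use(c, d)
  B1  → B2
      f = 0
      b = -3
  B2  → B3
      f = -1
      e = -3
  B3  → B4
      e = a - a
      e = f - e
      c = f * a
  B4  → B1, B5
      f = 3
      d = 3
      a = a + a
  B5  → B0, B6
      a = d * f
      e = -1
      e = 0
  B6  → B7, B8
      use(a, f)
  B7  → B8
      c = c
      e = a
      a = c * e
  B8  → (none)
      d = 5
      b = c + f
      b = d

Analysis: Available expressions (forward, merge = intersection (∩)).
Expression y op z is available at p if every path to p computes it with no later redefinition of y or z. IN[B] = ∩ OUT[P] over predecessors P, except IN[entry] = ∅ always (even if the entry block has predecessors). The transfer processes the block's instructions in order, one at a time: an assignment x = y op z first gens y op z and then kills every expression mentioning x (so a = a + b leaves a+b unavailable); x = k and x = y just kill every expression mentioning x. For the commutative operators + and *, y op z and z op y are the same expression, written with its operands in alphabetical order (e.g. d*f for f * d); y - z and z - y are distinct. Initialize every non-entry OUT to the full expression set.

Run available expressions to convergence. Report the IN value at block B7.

Converged values:
  B0: | IN={} | OUT={c*c}
  B1: | IN={} | OUT={}
  B2: | IN={} | OUT={}
  B3: | IN={} | OUT={a*f, a-a}
  B4: | IN={a*f, a-a} | OUT={}
  B5: | IN={} | OUT={d*f}
  B6: | IN={d*f} | OUT={d*f}
  B7: | IN={d*f} | OUT={c*e, d*f}
  B8: | IN={d*f} | OUT={c+f}

Merge at B7: IN[B7] = OUT[B6] = {d*f}

Answer: {d*f}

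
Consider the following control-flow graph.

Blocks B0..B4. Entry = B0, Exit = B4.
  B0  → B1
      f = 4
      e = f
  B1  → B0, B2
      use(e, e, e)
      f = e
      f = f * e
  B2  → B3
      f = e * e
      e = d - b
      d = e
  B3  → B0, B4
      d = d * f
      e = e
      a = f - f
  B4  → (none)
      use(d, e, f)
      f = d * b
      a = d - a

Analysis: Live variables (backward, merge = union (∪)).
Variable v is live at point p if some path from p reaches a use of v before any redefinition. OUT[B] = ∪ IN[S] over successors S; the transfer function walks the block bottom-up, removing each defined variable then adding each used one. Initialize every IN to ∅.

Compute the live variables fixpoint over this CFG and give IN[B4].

Answer: {a, b, d, e, f}

Working:
Per-block solution:
  B0:  IN={b, d}  OUT={b, d, e}
  B1:  IN={b, d, e}  OUT={b, d, e}
  B2:  IN={b, d, e}  OUT={b, d, e, f}
  B3:  IN={b, d, e, f}  OUT={a, b, d, e, f}
  B4:  IN={a, b, d, e, f}  OUT={}

B4 is the boundary node: OUT[B4] = {}
Applying B4's transfer function to that OUT value gives IN[B4] (row B4 above).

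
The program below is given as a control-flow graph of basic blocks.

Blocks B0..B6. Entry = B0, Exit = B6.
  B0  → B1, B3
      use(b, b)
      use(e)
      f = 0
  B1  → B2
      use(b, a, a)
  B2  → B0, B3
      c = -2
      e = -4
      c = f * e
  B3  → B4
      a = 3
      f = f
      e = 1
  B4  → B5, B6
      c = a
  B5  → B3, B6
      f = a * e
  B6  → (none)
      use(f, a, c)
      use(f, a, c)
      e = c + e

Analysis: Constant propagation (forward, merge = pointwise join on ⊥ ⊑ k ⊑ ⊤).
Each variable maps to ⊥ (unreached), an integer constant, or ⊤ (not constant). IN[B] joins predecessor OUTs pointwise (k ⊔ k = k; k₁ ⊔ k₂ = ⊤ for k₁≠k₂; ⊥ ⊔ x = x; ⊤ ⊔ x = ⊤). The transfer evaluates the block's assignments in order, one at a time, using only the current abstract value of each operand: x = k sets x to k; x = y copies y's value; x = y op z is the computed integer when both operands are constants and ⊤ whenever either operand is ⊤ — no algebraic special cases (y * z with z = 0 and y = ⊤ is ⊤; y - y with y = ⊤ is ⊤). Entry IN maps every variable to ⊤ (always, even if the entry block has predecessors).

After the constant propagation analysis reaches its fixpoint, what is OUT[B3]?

Converged values:
  B0: | IN=(all ⊤) | OUT={f:0; rest ⊤}
  B1: | IN={f:0; rest ⊤} | OUT={f:0; rest ⊤}
  B2: | IN={f:0; rest ⊤} | OUT={c:0, e:-4, f:0; rest ⊤}
  B3: | IN=(all ⊤) | OUT={a:3, e:1; rest ⊤}
  B4: | IN={a:3, e:1; rest ⊤} | OUT={a:3, c:3, e:1; rest ⊤}
  B5: | IN={a:3, c:3, e:1; rest ⊤} | OUT={a:3, c:3, e:1, f:3; rest ⊤}
  B6: | IN={a:3, c:3, e:1; rest ⊤} | OUT={a:3, c:3, e:4; rest ⊤}

Merge at B3: IN[B3] = OUT[B0] ⊔ OUT[B2] ⊔ OUT[B5] = {a: ⊤, b: ⊤, c: ⊤, d: ⊤, e: ⊤, f: ⊤}
Applying B3's transfer function to that IN value gives OUT[B3] (row B3 above).

Answer: {a: 3, b: ⊤, c: ⊤, d: ⊤, e: 1, f: ⊤}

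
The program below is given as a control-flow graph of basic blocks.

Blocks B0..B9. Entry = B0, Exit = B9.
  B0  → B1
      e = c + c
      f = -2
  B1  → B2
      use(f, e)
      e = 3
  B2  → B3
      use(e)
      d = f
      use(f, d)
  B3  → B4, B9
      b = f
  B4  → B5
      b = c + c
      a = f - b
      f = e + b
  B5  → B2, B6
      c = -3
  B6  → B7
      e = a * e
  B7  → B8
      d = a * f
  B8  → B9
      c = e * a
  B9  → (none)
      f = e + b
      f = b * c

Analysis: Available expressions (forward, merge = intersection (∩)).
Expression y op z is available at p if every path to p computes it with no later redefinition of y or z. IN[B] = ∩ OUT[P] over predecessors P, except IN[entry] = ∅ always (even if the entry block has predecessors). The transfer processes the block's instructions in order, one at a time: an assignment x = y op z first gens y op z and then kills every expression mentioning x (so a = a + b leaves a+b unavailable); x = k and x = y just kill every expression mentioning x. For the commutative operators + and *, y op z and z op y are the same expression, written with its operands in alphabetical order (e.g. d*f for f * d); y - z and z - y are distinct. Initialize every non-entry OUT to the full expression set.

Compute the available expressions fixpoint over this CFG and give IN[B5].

Converged values:
  B0:  IN={}  OUT={c+c}
  B1:  IN={c+c}  OUT={c+c}
  B2:  IN={}  OUT={}
  B3:  IN={}  OUT={}
  B4:  IN={}  OUT={b+e, c+c}
  B5:  IN={b+e, c+c}  OUT={b+e}
  B6:  IN={b+e}  OUT={}
  B7:  IN={}  OUT={a*f}
  B8:  IN={a*f}  OUT={a*e, a*f}
  B9:  IN={}  OUT={b*c, b+e}

Merge at B5: IN[B5] = OUT[B4] = {b+e, c+c}

Answer: {b+e, c+c}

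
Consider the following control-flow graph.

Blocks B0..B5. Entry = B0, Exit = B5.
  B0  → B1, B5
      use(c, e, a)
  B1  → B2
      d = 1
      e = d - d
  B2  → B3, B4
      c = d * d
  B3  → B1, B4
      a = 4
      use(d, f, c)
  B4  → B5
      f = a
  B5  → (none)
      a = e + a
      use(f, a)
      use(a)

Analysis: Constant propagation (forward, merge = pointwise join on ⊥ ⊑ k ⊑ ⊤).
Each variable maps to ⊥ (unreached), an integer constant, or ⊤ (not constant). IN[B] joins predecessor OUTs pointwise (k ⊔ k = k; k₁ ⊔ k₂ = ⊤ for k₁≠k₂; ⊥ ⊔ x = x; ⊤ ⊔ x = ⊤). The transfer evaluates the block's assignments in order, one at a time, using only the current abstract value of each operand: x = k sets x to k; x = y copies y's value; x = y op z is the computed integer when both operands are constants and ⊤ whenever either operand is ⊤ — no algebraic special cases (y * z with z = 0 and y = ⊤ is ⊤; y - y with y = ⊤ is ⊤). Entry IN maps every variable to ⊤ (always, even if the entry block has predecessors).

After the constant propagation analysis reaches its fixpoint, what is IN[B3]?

Fixpoint table:
  B0: | IN=(all ⊤) | OUT=(all ⊤)
  B1: | IN=(all ⊤) | OUT={d:1, e:0; rest ⊤}
  B2: | IN={d:1, e:0; rest ⊤} | OUT={c:1, d:1, e:0; rest ⊤}
  B3: | IN={c:1, d:1, e:0; rest ⊤} | OUT={a:4, c:1, d:1, e:0; rest ⊤}
  B4: | IN={c:1, d:1, e:0; rest ⊤} | OUT={c:1, d:1, e:0; rest ⊤}
  B5: | IN=(all ⊤) | OUT=(all ⊤)

Merge at B3: IN[B3] = OUT[B2] = {a: ⊤, b: ⊤, c: 1, d: 1, e: 0, f: ⊤}

Answer: {a: ⊤, b: ⊤, c: 1, d: 1, e: 0, f: ⊤}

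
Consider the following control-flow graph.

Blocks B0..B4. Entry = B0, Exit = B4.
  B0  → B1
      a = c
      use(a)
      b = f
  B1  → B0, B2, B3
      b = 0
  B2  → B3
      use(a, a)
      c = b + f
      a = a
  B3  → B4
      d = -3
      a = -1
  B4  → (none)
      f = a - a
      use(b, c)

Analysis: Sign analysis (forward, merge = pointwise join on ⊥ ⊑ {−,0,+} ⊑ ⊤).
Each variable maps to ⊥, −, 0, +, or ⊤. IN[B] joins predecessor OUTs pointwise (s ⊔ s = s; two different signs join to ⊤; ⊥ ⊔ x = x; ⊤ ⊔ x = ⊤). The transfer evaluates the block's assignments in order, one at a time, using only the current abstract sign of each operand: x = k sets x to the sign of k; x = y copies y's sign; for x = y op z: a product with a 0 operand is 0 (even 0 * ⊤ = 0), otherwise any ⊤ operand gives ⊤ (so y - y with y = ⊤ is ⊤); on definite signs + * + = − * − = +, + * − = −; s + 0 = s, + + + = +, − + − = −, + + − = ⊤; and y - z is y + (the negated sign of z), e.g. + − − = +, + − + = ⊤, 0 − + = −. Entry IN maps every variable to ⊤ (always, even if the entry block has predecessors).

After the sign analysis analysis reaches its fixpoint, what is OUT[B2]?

Answer: {a: ⊤, b: 0, c: ⊤, d: ⊤, e: ⊤, f: ⊤}

Trace:
Per-block solution:
  B0:  IN=(all ⊤)  OUT=(all ⊤)
  B1:  IN=(all ⊤)  OUT={b:0; rest ⊤}
  B2:  IN={b:0; rest ⊤}  OUT={b:0; rest ⊤}
  B3:  IN={b:0; rest ⊤}  OUT={a:-, b:0, d:-; rest ⊤}
  B4:  IN={a:-, b:0, d:-; rest ⊤}  OUT={a:-, b:0, d:-; rest ⊤}

Merge at B2: IN[B2] = OUT[B1] = {a: ⊤, b: 0, c: ⊤, d: ⊤, e: ⊤, f: ⊤}
Applying B2's transfer function to that IN value gives OUT[B2] (row B2 above).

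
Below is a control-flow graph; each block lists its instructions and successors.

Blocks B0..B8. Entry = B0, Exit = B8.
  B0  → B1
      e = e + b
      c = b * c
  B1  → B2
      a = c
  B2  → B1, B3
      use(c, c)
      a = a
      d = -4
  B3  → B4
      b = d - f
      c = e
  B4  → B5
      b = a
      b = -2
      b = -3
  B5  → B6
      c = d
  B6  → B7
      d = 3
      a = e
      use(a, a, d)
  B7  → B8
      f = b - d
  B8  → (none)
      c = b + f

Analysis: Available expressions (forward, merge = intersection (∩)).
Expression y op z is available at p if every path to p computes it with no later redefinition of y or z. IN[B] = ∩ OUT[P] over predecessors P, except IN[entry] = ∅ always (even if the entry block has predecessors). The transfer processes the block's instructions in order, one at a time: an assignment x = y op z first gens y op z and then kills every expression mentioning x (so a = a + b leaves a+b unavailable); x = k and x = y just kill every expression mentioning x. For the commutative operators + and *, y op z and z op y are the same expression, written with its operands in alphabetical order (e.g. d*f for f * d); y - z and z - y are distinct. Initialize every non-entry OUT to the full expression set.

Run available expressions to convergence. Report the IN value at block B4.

Fixpoint table:
  B0: | IN={} | OUT={}
  B1: | IN={} | OUT={}
  B2: | IN={} | OUT={}
  B3: | IN={} | OUT={d-f}
  B4: | IN={d-f} | OUT={d-f}
  B5: | IN={d-f} | OUT={d-f}
  B6: | IN={d-f} | OUT={}
  B7: | IN={} | OUT={b-d}
  B8: | IN={b-d} | OUT={b+f, b-d}

Merge at B4: IN[B4] = OUT[B3] = {d-f}

Answer: {d-f}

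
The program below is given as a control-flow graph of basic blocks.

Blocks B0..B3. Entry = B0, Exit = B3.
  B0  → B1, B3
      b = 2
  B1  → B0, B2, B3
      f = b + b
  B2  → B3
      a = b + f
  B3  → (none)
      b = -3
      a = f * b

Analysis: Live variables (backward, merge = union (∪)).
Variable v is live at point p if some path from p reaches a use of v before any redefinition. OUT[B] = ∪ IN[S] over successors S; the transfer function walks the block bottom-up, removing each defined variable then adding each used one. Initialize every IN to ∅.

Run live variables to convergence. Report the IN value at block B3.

Answer: {f}

Trace:
Converged values:
  B0:  IN={f}  OUT={b, f}
  B1:  IN={b}  OUT={b, f}
  B2:  IN={b, f}  OUT={f}
  B3:  IN={f}  OUT={}

B3 is the boundary node: OUT[B3] = {}
Applying B3's transfer function to that OUT value gives IN[B3] (row B3 above).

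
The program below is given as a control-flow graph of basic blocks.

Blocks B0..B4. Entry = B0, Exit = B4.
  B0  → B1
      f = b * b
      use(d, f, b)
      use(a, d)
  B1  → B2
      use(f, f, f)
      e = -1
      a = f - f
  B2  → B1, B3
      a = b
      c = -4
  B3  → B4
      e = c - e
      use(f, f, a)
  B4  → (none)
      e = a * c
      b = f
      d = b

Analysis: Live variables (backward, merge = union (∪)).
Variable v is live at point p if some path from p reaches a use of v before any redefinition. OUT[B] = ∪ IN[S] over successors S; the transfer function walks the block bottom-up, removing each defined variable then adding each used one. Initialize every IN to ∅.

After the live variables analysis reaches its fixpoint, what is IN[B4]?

Converged values:
  B0: | IN={a, b, d} | OUT={b, f}
  B1: | IN={b, f} | OUT={b, e, f}
  B2: | IN={b, e, f} | OUT={a, b, c, e, f}
  B3: | IN={a, c, e, f} | OUT={a, c, f}
  B4: | IN={a, c, f} | OUT={}

B4 is the boundary node: OUT[B4] = {}
Applying B4's transfer function to that OUT value gives IN[B4] (row B4 above).

Answer: {a, c, f}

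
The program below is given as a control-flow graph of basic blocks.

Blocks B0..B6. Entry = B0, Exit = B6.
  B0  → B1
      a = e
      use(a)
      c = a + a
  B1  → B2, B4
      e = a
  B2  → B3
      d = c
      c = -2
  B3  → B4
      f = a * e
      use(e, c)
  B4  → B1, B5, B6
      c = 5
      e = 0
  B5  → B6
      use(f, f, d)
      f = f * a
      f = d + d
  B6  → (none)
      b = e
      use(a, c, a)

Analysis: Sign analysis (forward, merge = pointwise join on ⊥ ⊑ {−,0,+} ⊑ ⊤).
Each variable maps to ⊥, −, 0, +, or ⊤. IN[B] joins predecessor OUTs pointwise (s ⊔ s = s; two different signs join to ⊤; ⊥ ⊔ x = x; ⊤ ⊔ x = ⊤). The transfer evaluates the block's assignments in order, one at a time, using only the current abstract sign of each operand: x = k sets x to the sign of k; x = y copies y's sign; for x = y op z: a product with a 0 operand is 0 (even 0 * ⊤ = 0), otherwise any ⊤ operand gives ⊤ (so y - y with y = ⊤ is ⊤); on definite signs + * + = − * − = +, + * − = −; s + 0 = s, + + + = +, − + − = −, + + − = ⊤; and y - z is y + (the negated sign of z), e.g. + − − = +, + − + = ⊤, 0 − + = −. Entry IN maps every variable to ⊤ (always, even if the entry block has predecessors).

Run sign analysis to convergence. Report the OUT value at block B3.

Fixpoint table:
  B0:  IN=(all ⊤)  OUT=(all ⊤)
  B1:  IN=(all ⊤)  OUT=(all ⊤)
  B2:  IN=(all ⊤)  OUT={c:-; rest ⊤}
  B3:  IN={c:-; rest ⊤}  OUT={c:-; rest ⊤}
  B4:  IN=(all ⊤)  OUT={c:+, e:0; rest ⊤}
  B5:  IN={c:+, e:0; rest ⊤}  OUT={c:+, e:0; rest ⊤}
  B6:  IN={c:+, e:0; rest ⊤}  OUT={b:0, c:+, e:0; rest ⊤}

Merge at B3: IN[B3] = OUT[B2] = {a: ⊤, b: ⊤, c: -, d: ⊤, e: ⊤, f: ⊤}
Applying B3's transfer function to that IN value gives OUT[B3] (row B3 above).

Answer: {a: ⊤, b: ⊤, c: -, d: ⊤, e: ⊤, f: ⊤}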